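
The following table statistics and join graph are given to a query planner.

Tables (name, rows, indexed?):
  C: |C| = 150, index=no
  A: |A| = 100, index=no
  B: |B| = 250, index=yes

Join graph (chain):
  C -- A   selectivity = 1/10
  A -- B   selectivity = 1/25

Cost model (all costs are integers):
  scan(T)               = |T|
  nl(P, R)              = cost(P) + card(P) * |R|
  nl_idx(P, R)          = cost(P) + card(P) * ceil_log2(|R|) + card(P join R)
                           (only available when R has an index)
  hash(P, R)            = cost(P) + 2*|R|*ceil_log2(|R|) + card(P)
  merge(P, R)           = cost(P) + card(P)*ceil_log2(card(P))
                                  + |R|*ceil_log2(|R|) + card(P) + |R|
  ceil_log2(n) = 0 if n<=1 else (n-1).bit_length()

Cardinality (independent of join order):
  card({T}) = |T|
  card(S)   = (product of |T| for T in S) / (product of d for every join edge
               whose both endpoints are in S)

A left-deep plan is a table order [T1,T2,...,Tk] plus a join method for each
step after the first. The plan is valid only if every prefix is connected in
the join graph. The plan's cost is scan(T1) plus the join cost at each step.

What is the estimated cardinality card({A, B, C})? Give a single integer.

Tables in S: A(100), B(250), C(150)
Edges inside S: C-A(d=10), A-B(d=25)
numerator = 100 * 250 * 150 = 3750000
denominator = 10 * 25 = 250
card(S) = 3750000 / 250 = 15000

15000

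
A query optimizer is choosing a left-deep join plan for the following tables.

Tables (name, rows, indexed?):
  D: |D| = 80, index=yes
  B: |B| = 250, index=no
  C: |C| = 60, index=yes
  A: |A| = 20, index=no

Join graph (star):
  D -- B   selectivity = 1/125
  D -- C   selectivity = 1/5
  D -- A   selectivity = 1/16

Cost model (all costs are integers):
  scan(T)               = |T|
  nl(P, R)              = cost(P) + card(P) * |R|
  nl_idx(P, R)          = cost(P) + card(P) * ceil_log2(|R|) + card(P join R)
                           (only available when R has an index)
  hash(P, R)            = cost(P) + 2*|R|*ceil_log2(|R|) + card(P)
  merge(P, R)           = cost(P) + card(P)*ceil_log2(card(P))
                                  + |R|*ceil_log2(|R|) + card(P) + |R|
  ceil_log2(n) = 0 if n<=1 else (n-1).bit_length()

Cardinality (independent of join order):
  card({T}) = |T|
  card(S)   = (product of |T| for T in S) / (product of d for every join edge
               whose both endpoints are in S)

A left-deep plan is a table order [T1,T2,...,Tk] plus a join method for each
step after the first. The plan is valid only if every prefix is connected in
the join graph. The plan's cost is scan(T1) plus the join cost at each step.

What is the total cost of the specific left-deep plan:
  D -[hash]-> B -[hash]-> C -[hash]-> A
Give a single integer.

step 1: scan D: cost=80, card=80
step 2: join B via hash
    card(P join B) = 80*250/(125) = 160
    cost = 80 + 2*250*8 + 80 = 4160
step 3: join C via hash
    card(P join C) = 160*60/(5) = 1920
    cost = 4160 + 2*60*6 + 160 = 5040
step 4: join A via hash
    card(P join A) = 1920*20/(16) = 2400
    cost = 5040 + 2*20*5 + 1920 = 7160

7160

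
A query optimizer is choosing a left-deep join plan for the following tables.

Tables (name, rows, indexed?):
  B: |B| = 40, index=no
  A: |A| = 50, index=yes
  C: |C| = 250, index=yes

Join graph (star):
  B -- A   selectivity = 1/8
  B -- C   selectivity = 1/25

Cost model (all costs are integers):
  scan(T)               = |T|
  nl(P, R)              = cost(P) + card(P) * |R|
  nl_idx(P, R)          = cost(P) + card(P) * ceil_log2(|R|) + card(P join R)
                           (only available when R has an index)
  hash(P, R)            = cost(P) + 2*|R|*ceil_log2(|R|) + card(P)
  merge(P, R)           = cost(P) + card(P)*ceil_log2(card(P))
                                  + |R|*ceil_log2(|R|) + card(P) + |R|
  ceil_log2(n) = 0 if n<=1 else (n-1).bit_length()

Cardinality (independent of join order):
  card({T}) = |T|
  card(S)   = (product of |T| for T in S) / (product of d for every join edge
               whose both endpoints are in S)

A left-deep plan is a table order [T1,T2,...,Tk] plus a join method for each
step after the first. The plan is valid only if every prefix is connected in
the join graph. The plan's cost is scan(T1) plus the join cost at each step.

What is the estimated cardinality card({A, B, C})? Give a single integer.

Tables in S: A(50), B(40), C(250)
Edges inside S: B-A(d=8), B-C(d=25)
numerator = 50 * 40 * 250 = 500000
denominator = 8 * 25 = 200
card(S) = 500000 / 200 = 2500

2500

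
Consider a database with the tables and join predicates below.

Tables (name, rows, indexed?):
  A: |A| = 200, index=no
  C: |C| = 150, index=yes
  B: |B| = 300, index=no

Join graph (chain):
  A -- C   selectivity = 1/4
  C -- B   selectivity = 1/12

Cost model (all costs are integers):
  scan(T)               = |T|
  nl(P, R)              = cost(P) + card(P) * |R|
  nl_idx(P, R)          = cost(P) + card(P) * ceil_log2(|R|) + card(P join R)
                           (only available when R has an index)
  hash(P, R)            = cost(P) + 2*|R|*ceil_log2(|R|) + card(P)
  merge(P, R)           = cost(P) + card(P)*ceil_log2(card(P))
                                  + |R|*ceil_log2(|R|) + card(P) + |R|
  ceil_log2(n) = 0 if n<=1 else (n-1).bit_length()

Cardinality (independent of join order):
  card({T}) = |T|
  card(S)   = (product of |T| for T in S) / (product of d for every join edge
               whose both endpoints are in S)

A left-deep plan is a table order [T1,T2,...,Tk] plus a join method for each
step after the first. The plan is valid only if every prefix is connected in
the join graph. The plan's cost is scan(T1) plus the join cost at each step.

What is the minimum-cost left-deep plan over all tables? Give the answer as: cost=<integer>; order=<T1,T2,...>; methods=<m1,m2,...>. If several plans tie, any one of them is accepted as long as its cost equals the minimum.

cost=9950; order=B,C,A; methods=hash,hash

Selinger DP (subsets sized 1..n):
  {A}: scan cost=200, card=200
  {C}: scan cost=150, card=150
  {B}: scan cost=300, card=300
  {AC}: card=7500; try (C,hash)→2800, (A,merge)→3300, (C,merge)→3350, (A,hash)→3500, (C,nl_idx)→9300, (A,nl)→30150 …(+1); best=2800 via (C,hash)
  {BC}: card=3750; try (C,hash)→3000, (B,merge)→4500, (C,merge)→4650, (B,hash)→5700, (C,nl_idx)→6450, (B,nl)→45150 …(+1); best=3000 via (C,hash)
  {ABC}: card=187500; try (A,hash)→9950, (B,hash)→15700, (A,merge)→53550, (B,merge)→110800, (A,nl)→753000, (B,nl)→2252800; best=9950 via (A,hash)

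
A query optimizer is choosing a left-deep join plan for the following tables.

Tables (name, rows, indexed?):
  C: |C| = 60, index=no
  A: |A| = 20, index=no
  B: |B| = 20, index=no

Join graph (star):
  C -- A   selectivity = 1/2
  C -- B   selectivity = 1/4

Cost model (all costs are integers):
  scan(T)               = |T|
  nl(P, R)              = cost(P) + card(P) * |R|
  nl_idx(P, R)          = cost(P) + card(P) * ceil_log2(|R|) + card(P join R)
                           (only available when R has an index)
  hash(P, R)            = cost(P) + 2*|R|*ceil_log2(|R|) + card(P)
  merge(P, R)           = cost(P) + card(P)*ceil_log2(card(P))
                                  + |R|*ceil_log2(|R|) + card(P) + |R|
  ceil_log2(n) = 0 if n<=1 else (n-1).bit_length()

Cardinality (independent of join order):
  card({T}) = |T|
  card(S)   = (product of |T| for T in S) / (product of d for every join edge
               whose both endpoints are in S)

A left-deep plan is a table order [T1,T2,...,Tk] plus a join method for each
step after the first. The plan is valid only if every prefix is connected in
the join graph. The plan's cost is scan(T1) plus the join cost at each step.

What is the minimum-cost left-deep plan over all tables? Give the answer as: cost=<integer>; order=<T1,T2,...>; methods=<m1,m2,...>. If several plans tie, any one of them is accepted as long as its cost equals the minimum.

cost=820; order=C,B,A; methods=hash,hash

Selinger DP (subsets sized 1..n):
  {C}: scan cost=60, card=60
  {A}: scan cost=20, card=20
  {B}: scan cost=20, card=20
  {AC}: card=600; try (A,hash)→320, (C,merge)→560, (A,merge)→600, (C,hash)→760, (C,nl)→1220, (A,nl)→1260; best=320 via (A,hash)
  {BC}: card=300; try (B,hash)→320, (C,merge)→560, (B,merge)→600, (C,hash)→760, (C,nl)→1220, (B,nl)→1260; best=320 via (B,hash)
  {ABC}: card=3000; try (A,hash)→820, (B,hash)→1120, (A,merge)→3440, (A,nl)→6320, (B,merge)→7040, (B,nl)→12320; best=820 via (A,hash)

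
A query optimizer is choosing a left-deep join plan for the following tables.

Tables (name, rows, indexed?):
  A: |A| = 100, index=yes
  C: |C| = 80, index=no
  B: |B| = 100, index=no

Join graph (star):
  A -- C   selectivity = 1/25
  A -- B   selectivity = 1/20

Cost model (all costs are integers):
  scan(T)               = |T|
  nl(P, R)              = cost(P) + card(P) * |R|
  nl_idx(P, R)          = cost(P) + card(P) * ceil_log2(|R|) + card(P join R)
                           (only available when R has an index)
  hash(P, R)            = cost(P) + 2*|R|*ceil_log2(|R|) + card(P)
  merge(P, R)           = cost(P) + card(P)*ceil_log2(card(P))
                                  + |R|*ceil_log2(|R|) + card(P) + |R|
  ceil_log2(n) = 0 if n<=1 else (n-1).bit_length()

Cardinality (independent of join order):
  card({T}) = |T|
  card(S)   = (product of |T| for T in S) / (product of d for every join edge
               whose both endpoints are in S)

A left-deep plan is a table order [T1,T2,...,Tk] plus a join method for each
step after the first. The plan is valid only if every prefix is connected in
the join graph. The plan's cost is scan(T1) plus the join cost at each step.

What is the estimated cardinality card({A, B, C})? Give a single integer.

Tables in S: A(100), B(100), C(80)
Edges inside S: A-C(d=25), A-B(d=20)
numerator = 100 * 100 * 80 = 800000
denominator = 25 * 20 = 500
card(S) = 800000 / 500 = 1600

1600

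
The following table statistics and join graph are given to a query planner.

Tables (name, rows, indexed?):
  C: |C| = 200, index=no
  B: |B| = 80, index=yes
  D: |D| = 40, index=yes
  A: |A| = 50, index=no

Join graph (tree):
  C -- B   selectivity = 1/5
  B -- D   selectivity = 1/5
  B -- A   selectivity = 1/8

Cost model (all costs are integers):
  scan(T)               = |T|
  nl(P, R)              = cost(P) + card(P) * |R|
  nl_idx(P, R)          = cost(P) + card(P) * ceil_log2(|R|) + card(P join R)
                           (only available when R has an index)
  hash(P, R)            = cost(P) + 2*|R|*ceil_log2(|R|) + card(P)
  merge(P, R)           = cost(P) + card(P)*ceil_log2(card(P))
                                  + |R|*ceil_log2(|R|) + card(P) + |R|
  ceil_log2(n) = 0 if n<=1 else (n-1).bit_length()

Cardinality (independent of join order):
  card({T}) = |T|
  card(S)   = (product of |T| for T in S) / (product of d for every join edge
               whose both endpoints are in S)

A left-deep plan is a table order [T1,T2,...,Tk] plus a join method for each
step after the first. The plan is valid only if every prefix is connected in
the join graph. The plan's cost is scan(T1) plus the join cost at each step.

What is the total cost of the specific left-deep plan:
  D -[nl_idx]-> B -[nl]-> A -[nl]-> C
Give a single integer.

step 1: scan D: cost=40, card=40
step 2: join B via nl_idx
    card(P join B) = 40*80/(5) = 640
    cost = 40 + 40*7 + 640 = 960
step 3: join A via nl
    card(P join A) = 640*50/(8) = 4000
    cost = 960 + 640*50 = 32960
step 4: join C via nl
    card(P join C) = 4000*200/(5) = 160000
    cost = 32960 + 4000*200 = 832960

832960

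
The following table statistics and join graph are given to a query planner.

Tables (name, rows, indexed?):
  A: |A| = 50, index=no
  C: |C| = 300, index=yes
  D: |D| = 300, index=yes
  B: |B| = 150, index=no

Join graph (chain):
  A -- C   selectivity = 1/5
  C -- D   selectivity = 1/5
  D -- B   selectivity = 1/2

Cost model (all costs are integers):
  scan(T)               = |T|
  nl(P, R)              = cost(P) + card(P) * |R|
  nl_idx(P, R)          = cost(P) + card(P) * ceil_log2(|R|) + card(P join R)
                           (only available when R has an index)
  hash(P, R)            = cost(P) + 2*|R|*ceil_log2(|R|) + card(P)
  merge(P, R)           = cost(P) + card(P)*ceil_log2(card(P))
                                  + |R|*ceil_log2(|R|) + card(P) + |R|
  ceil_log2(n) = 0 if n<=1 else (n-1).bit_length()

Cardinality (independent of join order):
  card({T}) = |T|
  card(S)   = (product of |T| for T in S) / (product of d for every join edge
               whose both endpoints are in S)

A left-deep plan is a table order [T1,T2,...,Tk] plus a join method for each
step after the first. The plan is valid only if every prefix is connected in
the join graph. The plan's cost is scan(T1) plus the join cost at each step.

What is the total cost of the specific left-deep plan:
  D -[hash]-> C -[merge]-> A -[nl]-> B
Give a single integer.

step 1: scan D: cost=300, card=300
step 2: join C via hash
    card(P join C) = 300*300/(5) = 18000
    cost = 300 + 2*300*9 + 300 = 6000
step 3: join A via merge
    card(P join A) = 18000*50/(5) = 180000
    cost = 6000 + 18000*15 + 50*6 + 18000 + 50 = 294350
step 4: join B via nl
    card(P join B) = 180000*150/(2) = 13500000
    cost = 294350 + 180000*150 = 27294350

27294350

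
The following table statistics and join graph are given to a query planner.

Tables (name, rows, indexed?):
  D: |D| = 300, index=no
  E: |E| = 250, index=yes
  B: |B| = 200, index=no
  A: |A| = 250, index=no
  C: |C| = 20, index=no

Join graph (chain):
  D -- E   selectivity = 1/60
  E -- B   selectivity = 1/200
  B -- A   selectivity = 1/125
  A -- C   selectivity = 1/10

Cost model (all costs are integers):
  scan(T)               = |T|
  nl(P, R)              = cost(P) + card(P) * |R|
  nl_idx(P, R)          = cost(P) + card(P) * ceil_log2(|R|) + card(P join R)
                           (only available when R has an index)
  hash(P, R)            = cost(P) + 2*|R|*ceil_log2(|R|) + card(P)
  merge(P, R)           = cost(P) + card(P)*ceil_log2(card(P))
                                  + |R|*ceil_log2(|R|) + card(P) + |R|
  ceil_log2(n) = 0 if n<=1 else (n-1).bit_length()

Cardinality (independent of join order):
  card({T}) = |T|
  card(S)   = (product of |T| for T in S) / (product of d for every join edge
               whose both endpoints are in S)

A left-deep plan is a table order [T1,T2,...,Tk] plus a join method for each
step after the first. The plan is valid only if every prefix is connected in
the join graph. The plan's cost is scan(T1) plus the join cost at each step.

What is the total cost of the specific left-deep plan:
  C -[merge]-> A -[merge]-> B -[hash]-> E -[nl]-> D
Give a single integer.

step 1: scan C: cost=20, card=20
step 2: join A via merge
    card(P join A) = 20*250/(10) = 500
    cost = 20 + 20*5 + 250*8 + 20 + 250 = 2390
step 3: join B via merge
    card(P join B) = 500*200/(125) = 800
    cost = 2390 + 500*9 + 200*8 + 500 + 200 = 9190
step 4: join E via hash
    card(P join E) = 800*250/(200) = 1000
    cost = 9190 + 2*250*8 + 800 = 13990
step 5: join D via nl
    card(P join D) = 1000*300/(60) = 5000
    cost = 13990 + 1000*300 = 313990

313990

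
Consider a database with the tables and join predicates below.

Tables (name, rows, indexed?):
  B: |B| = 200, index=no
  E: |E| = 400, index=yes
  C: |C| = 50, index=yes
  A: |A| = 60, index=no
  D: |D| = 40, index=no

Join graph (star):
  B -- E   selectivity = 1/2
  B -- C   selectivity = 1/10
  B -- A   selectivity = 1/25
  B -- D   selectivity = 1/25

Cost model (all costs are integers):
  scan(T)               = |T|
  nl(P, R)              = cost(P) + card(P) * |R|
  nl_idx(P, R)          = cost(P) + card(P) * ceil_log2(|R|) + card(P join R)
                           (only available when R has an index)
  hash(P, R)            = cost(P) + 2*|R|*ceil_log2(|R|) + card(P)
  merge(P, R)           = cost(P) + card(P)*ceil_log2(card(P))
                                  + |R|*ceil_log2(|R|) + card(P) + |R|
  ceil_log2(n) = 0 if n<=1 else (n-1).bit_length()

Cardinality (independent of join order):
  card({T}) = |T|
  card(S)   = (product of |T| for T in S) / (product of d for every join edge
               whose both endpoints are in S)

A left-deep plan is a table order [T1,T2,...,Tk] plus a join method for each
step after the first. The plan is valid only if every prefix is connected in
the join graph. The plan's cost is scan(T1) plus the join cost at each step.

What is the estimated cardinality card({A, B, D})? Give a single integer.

768

Tables in S: A(60), B(200), D(40)
Edges inside S: B-A(d=25), B-D(d=25)
numerator = 60 * 200 * 40 = 480000
denominator = 25 * 25 = 625
card(S) = 480000 / 625 = 768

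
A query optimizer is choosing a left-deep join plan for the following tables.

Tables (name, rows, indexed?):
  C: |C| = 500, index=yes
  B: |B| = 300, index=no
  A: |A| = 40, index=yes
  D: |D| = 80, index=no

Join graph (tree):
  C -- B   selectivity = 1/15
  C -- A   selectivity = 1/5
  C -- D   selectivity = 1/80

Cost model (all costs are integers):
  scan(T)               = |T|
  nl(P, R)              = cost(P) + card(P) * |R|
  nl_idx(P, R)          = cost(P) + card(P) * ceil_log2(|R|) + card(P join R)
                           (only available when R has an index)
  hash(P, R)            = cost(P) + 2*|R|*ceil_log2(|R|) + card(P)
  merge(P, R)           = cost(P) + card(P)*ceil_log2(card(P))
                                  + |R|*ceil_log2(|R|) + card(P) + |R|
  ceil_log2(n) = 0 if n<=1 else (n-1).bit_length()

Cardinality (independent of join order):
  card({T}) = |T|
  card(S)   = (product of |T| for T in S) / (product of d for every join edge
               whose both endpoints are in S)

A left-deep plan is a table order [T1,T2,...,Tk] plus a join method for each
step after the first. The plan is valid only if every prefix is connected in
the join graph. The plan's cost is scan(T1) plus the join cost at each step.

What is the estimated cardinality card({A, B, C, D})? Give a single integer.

80000

Tables in S: A(40), B(300), C(500), D(80)
Edges inside S: C-B(d=15), C-A(d=5), C-D(d=80)
numerator = 40 * 300 * 500 * 80 = 480000000
denominator = 15 * 5 * 80 = 6000
card(S) = 480000000 / 6000 = 80000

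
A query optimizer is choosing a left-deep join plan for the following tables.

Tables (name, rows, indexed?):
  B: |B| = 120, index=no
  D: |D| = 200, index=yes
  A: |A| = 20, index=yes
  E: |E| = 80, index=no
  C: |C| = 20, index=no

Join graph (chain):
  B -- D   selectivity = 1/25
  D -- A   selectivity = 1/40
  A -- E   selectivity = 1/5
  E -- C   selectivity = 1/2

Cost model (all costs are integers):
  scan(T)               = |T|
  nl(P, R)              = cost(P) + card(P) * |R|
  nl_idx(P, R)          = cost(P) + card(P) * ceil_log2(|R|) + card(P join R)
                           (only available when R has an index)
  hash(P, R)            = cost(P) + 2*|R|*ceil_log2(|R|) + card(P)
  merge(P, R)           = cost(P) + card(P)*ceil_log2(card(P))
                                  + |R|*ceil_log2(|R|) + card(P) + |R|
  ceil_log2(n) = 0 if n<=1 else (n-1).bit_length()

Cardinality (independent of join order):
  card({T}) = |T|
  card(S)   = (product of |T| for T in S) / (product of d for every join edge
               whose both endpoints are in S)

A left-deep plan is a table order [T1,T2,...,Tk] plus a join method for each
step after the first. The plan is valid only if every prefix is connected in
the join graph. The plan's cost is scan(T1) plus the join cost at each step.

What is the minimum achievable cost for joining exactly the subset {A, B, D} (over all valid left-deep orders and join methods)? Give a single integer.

Selinger DP over subsets of {A,B,D}:
  {B}: scan cost=120, card=120
  {D}: scan cost=200, card=200
  {A}: scan cost=20, card=20
  {BD}: card=960; try (D,nl_idx)→2040, (B,hash)→2080, (D,merge)→2880, (B,merge)→2960, (D,hash)→3440, (D,nl)→24120 …(+1); best=2040 via (D,nl_idx)
  {AD}: card=100; try (D,nl_idx)→280, (A,hash)→600, (A,nl_idx)→1300, (D,merge)→1940, (A,merge)→2120, (D,hash)→3240 …(+2); best=280 via (D,nl_idx)
  {ABD}: card=480; try (B,merge)→2040, (B,hash)→2060, (A,hash)→3200, (A,nl_idx)→7320, (B,nl)→12280, (A,merge)→12720 …(+1); best=2040 via (B,merge)

2040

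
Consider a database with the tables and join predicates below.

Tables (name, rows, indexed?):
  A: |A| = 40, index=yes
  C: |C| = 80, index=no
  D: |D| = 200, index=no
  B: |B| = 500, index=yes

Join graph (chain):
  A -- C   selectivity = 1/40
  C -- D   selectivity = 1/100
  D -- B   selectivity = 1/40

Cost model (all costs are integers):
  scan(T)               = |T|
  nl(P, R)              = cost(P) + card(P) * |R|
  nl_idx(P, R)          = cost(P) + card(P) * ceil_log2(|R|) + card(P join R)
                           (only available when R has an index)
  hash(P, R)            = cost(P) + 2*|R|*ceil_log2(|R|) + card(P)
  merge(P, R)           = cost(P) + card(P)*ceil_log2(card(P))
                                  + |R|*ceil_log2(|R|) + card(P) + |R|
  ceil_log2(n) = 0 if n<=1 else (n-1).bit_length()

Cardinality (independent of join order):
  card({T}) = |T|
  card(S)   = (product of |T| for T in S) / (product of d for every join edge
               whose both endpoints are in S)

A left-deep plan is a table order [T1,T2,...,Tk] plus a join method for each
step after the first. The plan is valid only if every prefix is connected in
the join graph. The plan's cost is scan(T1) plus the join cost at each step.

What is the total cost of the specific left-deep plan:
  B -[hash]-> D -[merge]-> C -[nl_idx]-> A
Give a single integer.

step 1: scan B: cost=500, card=500
step 2: join D via hash
    card(P join D) = 500*200/(40) = 2500
    cost = 500 + 2*200*8 + 500 = 4200
step 3: join C via merge
    card(P join C) = 2500*80/(100) = 2000
    cost = 4200 + 2500*12 + 80*7 + 2500 + 80 = 37340
step 4: join A via nl_idx
    card(P join A) = 2000*40/(40) = 2000
    cost = 37340 + 2000*6 + 2000 = 51340

51340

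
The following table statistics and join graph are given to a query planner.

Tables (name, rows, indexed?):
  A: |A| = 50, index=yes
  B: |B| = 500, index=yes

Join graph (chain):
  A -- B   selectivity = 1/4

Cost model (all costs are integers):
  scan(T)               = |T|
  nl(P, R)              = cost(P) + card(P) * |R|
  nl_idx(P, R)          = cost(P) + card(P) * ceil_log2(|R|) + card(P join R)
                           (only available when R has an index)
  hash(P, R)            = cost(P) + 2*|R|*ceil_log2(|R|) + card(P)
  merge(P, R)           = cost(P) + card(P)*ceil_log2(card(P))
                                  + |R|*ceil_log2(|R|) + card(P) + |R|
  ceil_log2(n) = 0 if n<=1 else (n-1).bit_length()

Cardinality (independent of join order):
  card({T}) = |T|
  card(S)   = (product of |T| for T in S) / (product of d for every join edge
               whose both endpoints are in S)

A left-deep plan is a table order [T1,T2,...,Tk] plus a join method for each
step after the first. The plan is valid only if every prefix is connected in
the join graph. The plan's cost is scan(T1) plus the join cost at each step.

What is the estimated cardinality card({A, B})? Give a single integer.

Tables in S: A(50), B(500)
Edges inside S: A-B(d=4)
numerator = 50 * 500 = 25000
denominator = 4 = 4
card(S) = 25000 / 4 = 6250

6250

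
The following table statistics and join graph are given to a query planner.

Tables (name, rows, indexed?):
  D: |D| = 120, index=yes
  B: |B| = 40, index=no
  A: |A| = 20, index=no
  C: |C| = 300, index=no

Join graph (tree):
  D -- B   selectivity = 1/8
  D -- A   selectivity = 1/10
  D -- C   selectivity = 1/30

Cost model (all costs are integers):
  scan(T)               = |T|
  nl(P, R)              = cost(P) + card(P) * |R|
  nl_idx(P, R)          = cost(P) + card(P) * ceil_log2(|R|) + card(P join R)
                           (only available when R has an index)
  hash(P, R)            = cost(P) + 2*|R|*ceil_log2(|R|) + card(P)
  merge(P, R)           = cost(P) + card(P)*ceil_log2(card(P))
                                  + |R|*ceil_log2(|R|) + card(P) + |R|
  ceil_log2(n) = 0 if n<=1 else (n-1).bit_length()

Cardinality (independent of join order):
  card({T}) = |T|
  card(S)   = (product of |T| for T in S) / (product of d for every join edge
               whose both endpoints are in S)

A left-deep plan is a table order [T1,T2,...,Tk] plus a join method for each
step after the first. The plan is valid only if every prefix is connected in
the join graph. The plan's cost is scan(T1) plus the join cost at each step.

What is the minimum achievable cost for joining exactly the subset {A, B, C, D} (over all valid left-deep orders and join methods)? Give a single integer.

6560

Selinger DP over subsets of {A,B,C,D}:
  {D}: scan cost=120, card=120
  {B}: scan cost=40, card=40
  {A}: scan cost=20, card=20
  {C}: scan cost=300, card=300
  {BD}: card=600; try (B,hash)→720, (D,nl_idx)→920, (D,merge)→1280, (B,merge)→1360, (D,hash)→1760, (D,nl)→4840 …(+1); best=720 via (B,hash)
  {AD}: card=240; try (D,nl_idx)→400, (A,hash)→440, (D,merge)→1100, (A,merge)→1200, (D,hash)→1720, (D,nl)→2420 …(+1); best=400 via (D,nl_idx)
  {CD}: card=1200; try (D,hash)→2280, (D,nl_idx)→3600, (C,merge)→4080, (D,merge)→4260, (C,hash)→5640, (C,nl)→36120 …(+1); best=2280 via (D,hash)
  {ABD}: card=1200; try (B,hash)→1120, (A,hash)→1520, (B,merge)→2840, (A,merge)→7440, (B,nl)→10000, (A,nl)→12720; best=1120 via (B,hash)
  {BCD}: card=6000; try (B,hash)→3960, (C,hash)→6720, (C,merge)→10320, (B,merge)→16960, (B,nl)→50280, (C,nl)→180720; best=3960 via (B,hash)
  {ACD}: card=2400; try (A,hash)→3680, (C,merge)→5560, (C,hash)→6040, (A,merge)→16800, (A,nl)→26280, (C,nl)→72400; best=3680 via (A,hash)
  {ABCD}: card=12000; try (B,hash)→6560, (C,hash)→7720, (A,hash)→10160, (C,merge)→18520, (B,merge)→35160, (A,merge)→88080 …(+3); best=6560 via (B,hash)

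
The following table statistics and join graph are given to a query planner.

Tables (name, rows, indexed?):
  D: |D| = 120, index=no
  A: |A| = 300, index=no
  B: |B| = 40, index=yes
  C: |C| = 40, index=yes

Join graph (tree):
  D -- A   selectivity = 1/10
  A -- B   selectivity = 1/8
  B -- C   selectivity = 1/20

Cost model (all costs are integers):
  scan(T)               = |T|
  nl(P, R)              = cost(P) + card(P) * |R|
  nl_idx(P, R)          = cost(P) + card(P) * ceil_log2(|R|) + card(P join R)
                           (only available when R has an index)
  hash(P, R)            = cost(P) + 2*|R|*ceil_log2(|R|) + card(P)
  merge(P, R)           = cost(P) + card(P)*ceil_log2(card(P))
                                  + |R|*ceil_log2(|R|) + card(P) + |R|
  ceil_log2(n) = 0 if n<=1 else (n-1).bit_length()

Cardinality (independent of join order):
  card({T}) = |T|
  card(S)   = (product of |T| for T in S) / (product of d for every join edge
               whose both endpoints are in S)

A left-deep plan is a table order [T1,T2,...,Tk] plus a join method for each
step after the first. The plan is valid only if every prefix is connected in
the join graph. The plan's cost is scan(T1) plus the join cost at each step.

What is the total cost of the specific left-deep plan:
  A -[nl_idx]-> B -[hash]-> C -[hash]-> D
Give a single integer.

10260

step 1: scan A: cost=300, card=300
step 2: join B via nl_idx
    card(P join B) = 300*40/(8) = 1500
    cost = 300 + 300*6 + 1500 = 3600
step 3: join C via hash
    card(P join C) = 1500*40/(20) = 3000
    cost = 3600 + 2*40*6 + 1500 = 5580
step 4: join D via hash
    card(P join D) = 3000*120/(10) = 36000
    cost = 5580 + 2*120*7 + 3000 = 10260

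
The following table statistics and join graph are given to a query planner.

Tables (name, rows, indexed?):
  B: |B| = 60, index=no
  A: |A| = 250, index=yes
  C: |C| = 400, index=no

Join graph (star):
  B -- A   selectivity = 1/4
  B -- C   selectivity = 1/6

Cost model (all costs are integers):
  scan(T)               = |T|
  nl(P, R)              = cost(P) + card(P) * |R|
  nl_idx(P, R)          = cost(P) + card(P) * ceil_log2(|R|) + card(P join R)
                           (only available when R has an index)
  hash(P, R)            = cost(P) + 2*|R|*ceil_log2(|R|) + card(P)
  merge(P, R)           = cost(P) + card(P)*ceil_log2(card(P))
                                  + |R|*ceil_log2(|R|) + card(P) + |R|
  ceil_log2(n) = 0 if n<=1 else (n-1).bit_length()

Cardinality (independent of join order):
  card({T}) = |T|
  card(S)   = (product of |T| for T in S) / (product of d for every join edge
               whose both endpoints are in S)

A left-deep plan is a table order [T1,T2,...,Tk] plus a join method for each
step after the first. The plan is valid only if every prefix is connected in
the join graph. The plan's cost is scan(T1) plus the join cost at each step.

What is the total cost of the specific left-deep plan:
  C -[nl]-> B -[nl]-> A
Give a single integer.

step 1: scan C: cost=400, card=400
step 2: join B via nl
    card(P join B) = 400*60/(6) = 4000
    cost = 400 + 400*60 = 24400
step 3: join A via nl
    card(P join A) = 4000*250/(4) = 250000
    cost = 24400 + 4000*250 = 1024400

1024400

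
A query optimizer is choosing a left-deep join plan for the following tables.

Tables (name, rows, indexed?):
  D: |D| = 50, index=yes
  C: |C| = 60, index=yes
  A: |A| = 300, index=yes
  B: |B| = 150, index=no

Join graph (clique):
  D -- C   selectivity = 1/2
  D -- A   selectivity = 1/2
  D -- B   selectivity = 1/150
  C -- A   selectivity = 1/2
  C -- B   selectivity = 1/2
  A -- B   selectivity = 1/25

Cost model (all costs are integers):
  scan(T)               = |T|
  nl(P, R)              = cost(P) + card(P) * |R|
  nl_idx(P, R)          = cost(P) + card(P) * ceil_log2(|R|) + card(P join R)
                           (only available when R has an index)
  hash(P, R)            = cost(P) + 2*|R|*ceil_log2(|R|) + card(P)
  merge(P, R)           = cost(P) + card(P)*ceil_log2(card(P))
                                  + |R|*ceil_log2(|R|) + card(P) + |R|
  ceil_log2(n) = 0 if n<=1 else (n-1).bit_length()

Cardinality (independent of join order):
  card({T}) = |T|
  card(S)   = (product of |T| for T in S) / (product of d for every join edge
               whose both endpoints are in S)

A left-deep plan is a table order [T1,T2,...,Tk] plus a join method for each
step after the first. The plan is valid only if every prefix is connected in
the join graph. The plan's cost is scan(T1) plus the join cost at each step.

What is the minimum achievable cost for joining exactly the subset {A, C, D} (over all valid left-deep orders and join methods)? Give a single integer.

7620

Selinger DP over subsets of {A,C,D}:
  {D}: scan cost=50, card=50
  {C}: scan cost=60, card=60
  {A}: scan cost=300, card=300
  {CD}: card=1500; try (D,hash)→720, (C,hash)→820, (C,merge)→820, (D,merge)→830, (C,nl_idx)→1850, (D,nl_idx)→1920 …(+2); best=720 via (D,hash)
  {AD}: card=7500; try (D,hash)→1200, (A,merge)→3400, (D,merge)→3650, (A,hash)→5500, (A,nl_idx)→8000, (D,nl_idx)→9600 …(+2); best=1200 via (D,hash)
  {AC}: card=9000; try (C,hash)→1320, (A,merge)→3480, (C,merge)→3720, (A,hash)→5520, (A,nl_idx)→9600, (C,nl_idx)→11100 …(+2); best=1320 via (C,hash)
  {ACD}: card=112500; try (A,hash)→7620, (C,hash)→9420, (D,hash)→10920, (A,merge)→21720, (C,merge)→106620, (A,nl_idx)→126720 …(+6); best=7620 via (A,hash)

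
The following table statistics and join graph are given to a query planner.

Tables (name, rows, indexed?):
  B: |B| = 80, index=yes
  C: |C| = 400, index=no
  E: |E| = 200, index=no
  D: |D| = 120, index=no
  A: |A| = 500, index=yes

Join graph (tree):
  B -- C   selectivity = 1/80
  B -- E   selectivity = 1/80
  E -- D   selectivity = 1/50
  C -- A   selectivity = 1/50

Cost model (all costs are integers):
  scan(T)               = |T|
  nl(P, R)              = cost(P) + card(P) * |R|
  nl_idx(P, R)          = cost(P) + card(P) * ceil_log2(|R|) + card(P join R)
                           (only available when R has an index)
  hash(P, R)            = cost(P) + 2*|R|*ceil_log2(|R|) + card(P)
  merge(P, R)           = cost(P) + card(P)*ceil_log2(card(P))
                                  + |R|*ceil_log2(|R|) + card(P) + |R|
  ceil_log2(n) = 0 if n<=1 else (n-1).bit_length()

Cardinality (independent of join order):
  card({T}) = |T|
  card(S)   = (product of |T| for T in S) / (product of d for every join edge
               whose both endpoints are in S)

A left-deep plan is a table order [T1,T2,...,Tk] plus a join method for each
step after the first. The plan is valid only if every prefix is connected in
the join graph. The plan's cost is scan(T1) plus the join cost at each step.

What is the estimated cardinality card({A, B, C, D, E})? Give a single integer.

Tables in S: A(500), B(80), C(400), D(120), E(200)
Edges inside S: B-C(d=80), B-E(d=80), E-D(d=50), C-A(d=50)
numerator = 500 * 80 * 400 * 120 * 200 = 384000000000
denominator = 80 * 80 * 50 * 50 = 16000000
card(S) = 384000000000 / 16000000 = 24000

24000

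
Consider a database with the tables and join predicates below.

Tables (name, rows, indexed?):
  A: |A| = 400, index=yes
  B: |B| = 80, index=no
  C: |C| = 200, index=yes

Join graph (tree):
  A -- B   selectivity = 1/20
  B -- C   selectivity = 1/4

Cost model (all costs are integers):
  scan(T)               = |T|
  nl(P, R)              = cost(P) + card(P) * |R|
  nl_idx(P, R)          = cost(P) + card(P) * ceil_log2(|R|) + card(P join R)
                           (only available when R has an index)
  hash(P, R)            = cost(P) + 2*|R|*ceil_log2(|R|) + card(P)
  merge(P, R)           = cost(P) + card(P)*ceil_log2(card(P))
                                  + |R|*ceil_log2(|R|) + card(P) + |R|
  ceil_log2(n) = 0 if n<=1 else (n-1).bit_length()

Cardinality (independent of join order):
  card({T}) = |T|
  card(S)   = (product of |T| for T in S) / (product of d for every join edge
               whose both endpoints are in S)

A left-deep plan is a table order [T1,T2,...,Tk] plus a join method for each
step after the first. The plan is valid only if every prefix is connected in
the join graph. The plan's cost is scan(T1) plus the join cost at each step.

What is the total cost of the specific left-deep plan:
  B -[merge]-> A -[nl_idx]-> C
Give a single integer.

97520

step 1: scan B: cost=80, card=80
step 2: join A via merge
    card(P join A) = 80*400/(20) = 1600
    cost = 80 + 80*7 + 400*9 + 80 + 400 = 4720
step 3: join C via nl_idx
    card(P join C) = 1600*200/(4) = 80000
    cost = 4720 + 1600*8 + 80000 = 97520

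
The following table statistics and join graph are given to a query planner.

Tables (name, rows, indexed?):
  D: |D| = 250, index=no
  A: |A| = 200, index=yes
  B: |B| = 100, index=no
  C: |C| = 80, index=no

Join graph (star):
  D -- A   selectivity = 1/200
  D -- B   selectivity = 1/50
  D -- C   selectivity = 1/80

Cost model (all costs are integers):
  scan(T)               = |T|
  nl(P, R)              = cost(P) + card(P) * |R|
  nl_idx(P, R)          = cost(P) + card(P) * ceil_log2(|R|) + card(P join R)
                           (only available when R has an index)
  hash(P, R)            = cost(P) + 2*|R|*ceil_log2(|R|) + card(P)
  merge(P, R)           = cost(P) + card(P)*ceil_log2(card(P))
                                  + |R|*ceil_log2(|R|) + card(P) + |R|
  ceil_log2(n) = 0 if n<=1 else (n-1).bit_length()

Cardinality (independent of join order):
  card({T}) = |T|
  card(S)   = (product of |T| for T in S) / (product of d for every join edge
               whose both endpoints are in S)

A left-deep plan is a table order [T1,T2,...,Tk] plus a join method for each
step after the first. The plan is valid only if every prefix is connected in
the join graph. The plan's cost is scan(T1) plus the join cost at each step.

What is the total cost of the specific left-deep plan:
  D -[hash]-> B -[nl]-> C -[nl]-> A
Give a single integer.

141900

step 1: scan D: cost=250, card=250
step 2: join B via hash
    card(P join B) = 250*100/(50) = 500
    cost = 250 + 2*100*7 + 250 = 1900
step 3: join C via nl
    card(P join C) = 500*80/(80) = 500
    cost = 1900 + 500*80 = 41900
step 4: join A via nl
    card(P join A) = 500*200/(200) = 500
    cost = 41900 + 500*200 = 141900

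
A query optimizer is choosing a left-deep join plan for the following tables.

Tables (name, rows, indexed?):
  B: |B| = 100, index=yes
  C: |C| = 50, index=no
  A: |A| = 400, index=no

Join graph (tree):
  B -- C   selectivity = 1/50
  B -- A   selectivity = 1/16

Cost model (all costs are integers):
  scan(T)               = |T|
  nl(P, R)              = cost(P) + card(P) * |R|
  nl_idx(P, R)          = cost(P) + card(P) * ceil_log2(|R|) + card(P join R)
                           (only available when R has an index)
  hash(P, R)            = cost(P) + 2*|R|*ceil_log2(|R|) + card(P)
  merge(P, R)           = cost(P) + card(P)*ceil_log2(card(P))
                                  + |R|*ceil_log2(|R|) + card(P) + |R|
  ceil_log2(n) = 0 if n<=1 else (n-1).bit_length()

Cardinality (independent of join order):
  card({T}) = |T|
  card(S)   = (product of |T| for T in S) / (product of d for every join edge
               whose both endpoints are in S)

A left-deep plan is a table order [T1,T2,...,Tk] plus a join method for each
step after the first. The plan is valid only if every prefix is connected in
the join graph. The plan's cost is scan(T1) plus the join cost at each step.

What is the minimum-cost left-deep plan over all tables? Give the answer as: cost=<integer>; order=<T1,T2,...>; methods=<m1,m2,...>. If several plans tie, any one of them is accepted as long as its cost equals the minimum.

cost=5300; order=A,B,C; methods=hash,hash

Selinger DP (subsets sized 1..n):
  {B}: scan cost=100, card=100
  {C}: scan cost=50, card=50
  {A}: scan cost=400, card=400
  {BC}: card=100; try (B,nl_idx)→500, (C,hash)→800, (B,merge)→1200, (C,merge)→1250, (B,hash)→1500, (B,nl)→5050 …(+1); best=500 via (B,nl_idx)
  {AB}: card=2500; try (B,hash)→2200, (A,merge)→4900, (B,merge)→5200, (B,nl_idx)→5700, (A,hash)→7400, (A,nl)→40100 …(+1); best=2200 via (B,hash)
  {ABC}: card=2500; try (C,hash)→5300, (A,merge)→5300, (A,hash)→7800, (C,merge)→35050, (A,nl)→40500, (C,nl)→127200; best=5300 via (C,hash)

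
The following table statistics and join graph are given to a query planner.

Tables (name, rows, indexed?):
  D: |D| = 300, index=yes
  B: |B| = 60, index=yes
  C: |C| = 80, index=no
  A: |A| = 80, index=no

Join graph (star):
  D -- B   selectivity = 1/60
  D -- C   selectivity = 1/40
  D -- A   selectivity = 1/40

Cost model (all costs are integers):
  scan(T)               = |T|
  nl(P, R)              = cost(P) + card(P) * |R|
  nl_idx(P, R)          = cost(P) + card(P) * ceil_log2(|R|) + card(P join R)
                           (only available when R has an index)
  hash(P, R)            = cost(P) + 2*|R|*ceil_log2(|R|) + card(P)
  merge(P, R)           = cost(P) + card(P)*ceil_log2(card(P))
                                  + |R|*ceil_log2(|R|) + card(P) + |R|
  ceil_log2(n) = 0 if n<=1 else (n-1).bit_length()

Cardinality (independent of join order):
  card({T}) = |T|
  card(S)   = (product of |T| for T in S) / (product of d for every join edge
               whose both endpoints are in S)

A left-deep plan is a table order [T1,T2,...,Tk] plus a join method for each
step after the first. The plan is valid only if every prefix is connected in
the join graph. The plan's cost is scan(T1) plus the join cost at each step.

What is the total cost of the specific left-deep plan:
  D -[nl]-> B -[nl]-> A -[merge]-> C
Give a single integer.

step 1: scan D: cost=300, card=300
step 2: join B via nl
    card(P join B) = 300*60/(60) = 300
    cost = 300 + 300*60 = 18300
step 3: join A via nl
    card(P join A) = 300*80/(40) = 600
    cost = 18300 + 300*80 = 42300
step 4: join C via merge
    card(P join C) = 600*80/(40) = 1200
    cost = 42300 + 600*10 + 80*7 + 600 + 80 = 49540

49540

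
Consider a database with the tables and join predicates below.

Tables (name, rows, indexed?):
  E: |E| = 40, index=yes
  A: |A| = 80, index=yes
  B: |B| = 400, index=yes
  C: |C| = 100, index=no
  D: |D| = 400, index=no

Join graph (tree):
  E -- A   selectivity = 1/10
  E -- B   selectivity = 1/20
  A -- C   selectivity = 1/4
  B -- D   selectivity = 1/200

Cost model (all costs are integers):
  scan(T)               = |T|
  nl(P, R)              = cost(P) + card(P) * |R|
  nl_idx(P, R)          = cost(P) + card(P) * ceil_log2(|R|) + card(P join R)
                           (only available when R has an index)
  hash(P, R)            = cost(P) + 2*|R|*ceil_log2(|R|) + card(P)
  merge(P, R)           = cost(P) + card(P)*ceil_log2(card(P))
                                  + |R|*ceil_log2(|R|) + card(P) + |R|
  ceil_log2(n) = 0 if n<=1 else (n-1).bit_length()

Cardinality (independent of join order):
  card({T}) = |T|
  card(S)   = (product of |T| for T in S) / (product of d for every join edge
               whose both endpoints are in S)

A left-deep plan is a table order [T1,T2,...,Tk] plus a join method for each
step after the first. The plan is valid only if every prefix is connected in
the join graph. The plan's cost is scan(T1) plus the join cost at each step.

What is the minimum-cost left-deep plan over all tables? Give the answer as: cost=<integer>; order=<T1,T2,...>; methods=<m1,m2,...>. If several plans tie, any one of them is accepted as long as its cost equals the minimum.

cost=23000; order=D,B,E,A,C; methods=nl_idx,hash,hash,hash

Selinger DP (subsets sized 1..n):
  {E}: scan cost=40, card=40
  {A}: scan cost=80, card=80
  {B}: scan cost=400, card=400
  {C}: scan cost=100, card=100
  {D}: scan cost=400, card=400
  {AE}: card=320; try (E,hash)→640, (A,nl_idx)→640, (E,nl_idx)→880, (A,merge)→960, (E,merge)→1000, (A,hash)→1200 …(+2); best=640 via (E,hash)
  {BE}: card=800; try (B,nl_idx)→1200, (E,hash)→1280, (E,nl_idx)→3600, (B,merge)→4320, (E,merge)→4680, (B,hash)→7280 …(+2); best=1200 via (B,nl_idx)
  {AC}: card=2000; try (A,hash)→1320, (C,merge)→1520, (A,merge)→1540, (C,hash)→1560, (A,nl_idx)→2800, (C,nl)→8080 …(+1); best=1320 via (A,hash)
  {BD}: card=800; try (B,nl_idx)→4800, (D,hash)→8000, (B,hash)→8000, (D,merge)→8400, (B,merge)→8400, (D,nl)→160400 …(+1); best=4800 via (B,nl_idx)
  {ABE}: card=6400; try (A,hash)→3120, (B,merge)→7840, (B,hash)→8160, (B,nl_idx)→9920, (A,merge)→10640, (A,nl_idx)→13200 …(+2); best=3120 via (A,hash)
  {ACE}: card=8000; try (C,hash)→2360, (E,hash)→3800, (C,merge)→4640, (E,nl_idx)→21320, (E,merge)→25600, (C,nl)→32640 …(+1); best=2360 via (C,hash)
  {BDE}: card=1600; try (E,hash)→6080, (D,hash)→9200, (E,nl_idx)→11200, (E,merge)→13880, (D,merge)→14000, (E,nl)→36800 …(+1); best=6080 via (E,hash)
  {ABCE}: card=160000; try (C,hash)→10920, (B,hash)→17560, (C,merge)→93520, (B,merge)→118360, (B,nl_idx)→234360, (C,nl)→643120 …(+1); best=10920 via (C,hash)
  {ABDE}: card=12800; try (A,hash)→8800, (D,hash)→16720, (A,merge)→25920, (A,nl_idx)→30080, (D,merge)→96720, (A,nl)→134080 …(+1); best=8800 via (A,hash)
  {ABCDE}: card=320000; try (C,hash)→23000, (D,hash)→178120, (C,merge)→201600, (C,nl)→1288800, (D,merge)→3054920, (D,nl)→64010920; best=23000 via (C,hash)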